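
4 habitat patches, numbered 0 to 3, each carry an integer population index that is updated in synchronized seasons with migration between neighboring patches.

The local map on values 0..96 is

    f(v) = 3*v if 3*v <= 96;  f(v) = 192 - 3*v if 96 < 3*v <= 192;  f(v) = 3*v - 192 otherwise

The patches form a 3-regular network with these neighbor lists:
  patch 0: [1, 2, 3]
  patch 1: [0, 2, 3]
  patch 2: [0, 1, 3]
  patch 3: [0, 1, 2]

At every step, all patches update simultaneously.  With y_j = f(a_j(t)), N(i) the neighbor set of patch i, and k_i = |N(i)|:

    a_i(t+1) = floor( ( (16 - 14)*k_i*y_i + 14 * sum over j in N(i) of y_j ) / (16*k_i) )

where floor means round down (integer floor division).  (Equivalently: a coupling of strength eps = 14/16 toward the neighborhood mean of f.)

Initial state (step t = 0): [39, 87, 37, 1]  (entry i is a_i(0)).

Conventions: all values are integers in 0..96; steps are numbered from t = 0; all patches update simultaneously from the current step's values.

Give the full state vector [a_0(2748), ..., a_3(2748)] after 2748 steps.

Answer: [84, 84, 84, 84]
Key observation: The state at step 6, [12, 12, 12, 12], reappears at step 10: the system is in a cycle of period 4 from step 6 on.  Therefore the state at step 2748 equals the state at step 6 + ((2748 - 6) mod 4) = 8, which is [84, 84, 84, 84].

Derivation:
t=0: [39, 87, 37, 1]
t=1: [54, 55, 53, 66]
t=2: [23, 23, 22, 27]
t=3: [71, 71, 72, 69]
t=4: [20, 20, 19, 21]
t=5: [60, 60, 60, 59]
t=6: [12, 12, 12, 12]
t=7: [36, 36, 36, 36]
t=8: [84, 84, 84, 84]
t=9: [60, 60, 60, 60]
t=10: [12, 12, 12, 12]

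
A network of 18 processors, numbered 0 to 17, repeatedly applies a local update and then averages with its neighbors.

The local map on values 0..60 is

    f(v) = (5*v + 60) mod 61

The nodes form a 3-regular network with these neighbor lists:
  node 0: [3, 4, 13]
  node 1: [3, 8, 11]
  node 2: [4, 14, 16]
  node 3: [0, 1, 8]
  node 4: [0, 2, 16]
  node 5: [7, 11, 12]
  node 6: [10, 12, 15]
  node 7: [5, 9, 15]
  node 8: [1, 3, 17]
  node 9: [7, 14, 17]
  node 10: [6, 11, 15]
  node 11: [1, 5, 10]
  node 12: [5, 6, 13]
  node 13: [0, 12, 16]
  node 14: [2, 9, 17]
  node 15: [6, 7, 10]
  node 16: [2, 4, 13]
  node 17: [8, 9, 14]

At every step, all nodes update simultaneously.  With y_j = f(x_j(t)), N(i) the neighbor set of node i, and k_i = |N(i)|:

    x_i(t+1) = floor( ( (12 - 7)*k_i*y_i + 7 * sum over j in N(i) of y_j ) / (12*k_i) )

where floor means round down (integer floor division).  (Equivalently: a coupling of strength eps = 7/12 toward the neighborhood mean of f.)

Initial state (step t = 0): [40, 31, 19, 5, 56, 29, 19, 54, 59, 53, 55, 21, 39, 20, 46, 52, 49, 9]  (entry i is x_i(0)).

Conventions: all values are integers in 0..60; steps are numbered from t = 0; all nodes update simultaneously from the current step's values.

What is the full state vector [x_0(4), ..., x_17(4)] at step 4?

Simulating step by step:
t=0: [40, 31, 19, 5, 56, 29, 19, 54, 59, 53, 55, 21, 39, 20, 46, 52, 49, 9]
t=1: [25, 36, 29, 29, 24, 24, 24, 21, 40, 30, 30, 34, 22, 21, 38, 23, 20, 40]
t=2: [24, 40, 29, 23, 36, 51, 49, 44, 25, 23, 41, 47, 50, 35, 15, 46, 39, 16]
t=3: [55, 27, 24, 36, 41, 22, 14, 36, 17, 35, 27, 30, 14, 36, 23, 30, 30, 20]
t=4: [38, 25, 43, 36, 31, 37, 12, 48, 30, 50, 17, 25, 25, 36, 50, 26, 37, 40]

Answer: [38, 25, 43, 36, 31, 37, 12, 48, 30, 50, 17, 25, 25, 36, 50, 26, 37, 40]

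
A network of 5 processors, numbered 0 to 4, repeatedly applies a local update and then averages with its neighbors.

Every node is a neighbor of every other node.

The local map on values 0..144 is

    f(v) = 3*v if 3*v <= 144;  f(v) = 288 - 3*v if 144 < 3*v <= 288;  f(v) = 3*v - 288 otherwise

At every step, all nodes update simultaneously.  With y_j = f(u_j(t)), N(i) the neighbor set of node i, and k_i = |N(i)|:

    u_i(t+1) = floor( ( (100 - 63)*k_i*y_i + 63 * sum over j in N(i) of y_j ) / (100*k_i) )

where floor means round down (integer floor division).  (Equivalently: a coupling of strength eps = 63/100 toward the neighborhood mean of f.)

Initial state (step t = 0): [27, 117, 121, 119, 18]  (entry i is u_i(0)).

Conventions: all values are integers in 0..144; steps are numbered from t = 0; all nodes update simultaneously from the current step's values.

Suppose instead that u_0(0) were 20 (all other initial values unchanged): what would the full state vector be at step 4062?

Answer: [81, 81, 81, 81, 81]
Key observation: The state at step 4, [9, 9, 9, 9, 9], reappears at step 12: the system is in a cycle of period 8 from step 4 on.  Therefore the state at step 4062 equals the state at step 4 + ((4062 - 4) mod 8) = 6, which is [81, 81, 81, 81, 81].

Derivation:
t=0: [20, 117, 121, 119, 18]
t=1: [63, 63, 66, 65, 62]
t=2: [97, 97, 95, 95, 97]
t=3: [3, 3, 3, 3, 3]
t=4: [9, 9, 9, 9, 9]
t=5: [27, 27, 27, 27, 27]
t=6: [81, 81, 81, 81, 81]
t=7: [45, 45, 45, 45, 45]
t=8: [135, 135, 135, 135, 135]
t=9: [117, 117, 117, 117, 117]
t=10: [63, 63, 63, 63, 63]
t=11: [99, 99, 99, 99, 99]
t=12: [9, 9, 9, 9, 9]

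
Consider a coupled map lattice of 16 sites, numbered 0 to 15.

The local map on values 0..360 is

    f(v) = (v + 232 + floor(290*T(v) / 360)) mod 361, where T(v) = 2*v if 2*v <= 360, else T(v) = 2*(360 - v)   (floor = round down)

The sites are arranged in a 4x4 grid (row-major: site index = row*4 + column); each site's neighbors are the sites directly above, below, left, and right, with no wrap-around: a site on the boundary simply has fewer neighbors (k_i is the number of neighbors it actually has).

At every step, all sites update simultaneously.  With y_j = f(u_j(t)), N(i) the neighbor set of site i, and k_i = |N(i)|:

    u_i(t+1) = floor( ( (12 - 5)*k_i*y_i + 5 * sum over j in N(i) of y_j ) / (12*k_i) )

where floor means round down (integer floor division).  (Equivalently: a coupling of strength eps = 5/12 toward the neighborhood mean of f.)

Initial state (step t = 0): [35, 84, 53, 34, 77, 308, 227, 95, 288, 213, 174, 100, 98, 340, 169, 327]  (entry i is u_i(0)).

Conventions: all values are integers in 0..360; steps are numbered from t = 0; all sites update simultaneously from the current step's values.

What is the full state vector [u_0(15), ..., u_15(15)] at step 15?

Simulating step by step:
t=0: [35, 84, 53, 34, 77, 308, 227, 95, 288, 213, 174, 100, 98, 340, 169, 327]
t=1: [222, 135, 105, 213, 161, 235, 256, 175, 232, 301, 301, 173, 181, 247, 295, 238]
t=2: [290, 236, 200, 285, 299, 291, 280, 320, 304, 278, 275, 312, 325, 296, 278, 301]
t=3: [278, 299, 310, 282, 268, 277, 281, 261, 265, 277, 279, 263, 258, 270, 277, 268]
t=4: [279, 270, 266, 277, 285, 280, 278, 287, 288, 282, 281, 288, 290, 285, 282, 286]
t=5: [280, 284, 285, 281, 276, 279, 280, 276, 275, 277, 278, 275, 274, 276, 277, 276]
t=6: [279, 277, 276, 279, 281, 279, 279, 281, 282, 281, 280, 281, 282, 281, 281, 281]
t=7: [280, 280, 281, 280, 279, 279, 280, 279, 278, 279, 279, 279, 278, 278, 279, 279]
t=8: [279, 279, 279, 279, 280, 279, 279, 279, 280, 280, 279, 280, 281, 280, 280, 280]
t=9: [279, 280, 280, 280, 279, 279, 280, 279, 279, 279, 279, 279, 279, 279, 279, 279]
t=10: [279, 279, 279, 279, 280, 279, 279, 279, 280, 280, 279, 280, 280, 280, 280, 280]
t=11: [279, 280, 280, 280, 279, 279, 280, 279, 279, 279, 279, 279, 279, 279, 279, 279]
t=12: [279, 279, 279, 279, 280, 279, 279, 279, 280, 280, 279, 280, 280, 280, 280, 280]
t=13: [279, 280, 280, 280, 279, 279, 280, 279, 279, 279, 279, 279, 279, 279, 279, 279]
t=14: [279, 279, 279, 279, 280, 279, 279, 279, 280, 280, 279, 280, 280, 280, 280, 280]
t=15: [279, 280, 280, 280, 279, 279, 280, 279, 279, 279, 279, 279, 279, 279, 279, 279]

Answer: [279, 280, 280, 280, 279, 279, 280, 279, 279, 279, 279, 279, 279, 279, 279, 279]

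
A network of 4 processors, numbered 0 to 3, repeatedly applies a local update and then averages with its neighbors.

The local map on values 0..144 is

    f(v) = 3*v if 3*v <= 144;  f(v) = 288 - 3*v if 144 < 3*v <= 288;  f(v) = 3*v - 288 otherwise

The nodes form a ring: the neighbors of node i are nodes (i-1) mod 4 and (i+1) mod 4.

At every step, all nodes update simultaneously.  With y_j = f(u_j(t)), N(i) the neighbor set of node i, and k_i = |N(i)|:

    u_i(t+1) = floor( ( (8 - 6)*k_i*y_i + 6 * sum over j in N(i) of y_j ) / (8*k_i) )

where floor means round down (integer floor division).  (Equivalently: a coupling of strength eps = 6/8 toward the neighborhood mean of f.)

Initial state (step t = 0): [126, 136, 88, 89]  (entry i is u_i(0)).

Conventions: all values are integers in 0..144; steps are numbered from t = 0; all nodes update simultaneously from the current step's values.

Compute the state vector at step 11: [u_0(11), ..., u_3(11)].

Answer: [33, 31, 35, 31]

Derivation:
t=0: [126, 136, 88, 89]
t=1: [75, 72, 58, 48]
t=2: [96, 84, 109, 102]
t=3: [20, 23, 30, 19]
t=4: [62, 73, 69, 70]
t=5: [80, 85, 75, 88]
t=6: [33, 49, 37, 47]
t=7: [130, 114, 133, 114]
t=8: [66, 93, 68, 93]
t=9: [29, 67, 27, 67]
t=10: [87, 84, 85, 84]
t=11: [33, 31, 35, 31]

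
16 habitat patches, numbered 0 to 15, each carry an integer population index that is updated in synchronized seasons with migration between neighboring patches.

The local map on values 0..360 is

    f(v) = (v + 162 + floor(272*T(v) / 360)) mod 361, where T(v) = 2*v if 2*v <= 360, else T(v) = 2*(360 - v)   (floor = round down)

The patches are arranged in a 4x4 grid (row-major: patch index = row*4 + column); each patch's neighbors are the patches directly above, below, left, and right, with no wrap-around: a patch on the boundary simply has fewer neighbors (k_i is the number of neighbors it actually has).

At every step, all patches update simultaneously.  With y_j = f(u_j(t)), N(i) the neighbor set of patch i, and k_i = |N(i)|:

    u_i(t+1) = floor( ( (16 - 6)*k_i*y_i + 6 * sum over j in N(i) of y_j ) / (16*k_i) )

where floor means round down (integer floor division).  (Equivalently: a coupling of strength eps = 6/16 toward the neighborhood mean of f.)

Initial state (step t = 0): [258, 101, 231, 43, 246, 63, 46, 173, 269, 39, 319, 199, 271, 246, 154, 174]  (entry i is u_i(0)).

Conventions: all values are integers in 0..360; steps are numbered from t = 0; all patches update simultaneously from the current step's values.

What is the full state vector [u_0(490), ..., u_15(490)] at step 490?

Simulating step by step:
t=0: [258, 101, 231, 43, 246, 63, 46, 173, 269, 39, 319, 199, 271, 246, 154, 174]
t=1: [184, 128, 216, 254, 229, 275, 263, 245, 214, 248, 203, 233, 208, 218, 196, 228]
t=2: [221, 162, 214, 219, 228, 200, 215, 218, 232, 221, 234, 226, 236, 233, 240, 230]
t=3: [226, 218, 231, 233, 230, 235, 234, 232, 226, 231, 226, 228, 224, 225, 223, 226]
t=4: [229, 230, 226, 225, 227, 225, 225, 226, 228, 226, 228, 228, 229, 229, 230, 229]
t=5: [227, 227, 229, 229, 228, 229, 229, 229, 228, 228, 228, 228, 227, 227, 227, 227]
t=6: [228, 227, 227, 227, 227, 227, 227, 227, 228, 227, 227, 227, 228, 228, 228, 228]
t=7: [228, 228, 228, 228, 228, 228, 228, 228, 228, 228, 228, 228, 228, 228, 228, 228]
t=8: [228, 228, 228, 228, 228, 228, 228, 228, 228, 228, 228, 228, 228, 228, 228, 228]

Answer: [228, 228, 228, 228, 228, 228, 228, 228, 228, 228, 228, 228, 228, 228, 228, 228]
Key observation: The state at step 7, [228, 228, 228, 228, 228, 228, 228, 228, 228, 228, 228, 228, 228, 228, 228, 228], reappears at step 8: the system is in a cycle of period 1 from step 7 on.  Therefore the state at step 490 equals the state at step 7 + ((490 - 7) mod 1) = 7, which is [228, 228, 228, 228, 228, 228, 228, 228, 228, 228, 228, 228, 228, 228, 228, 228].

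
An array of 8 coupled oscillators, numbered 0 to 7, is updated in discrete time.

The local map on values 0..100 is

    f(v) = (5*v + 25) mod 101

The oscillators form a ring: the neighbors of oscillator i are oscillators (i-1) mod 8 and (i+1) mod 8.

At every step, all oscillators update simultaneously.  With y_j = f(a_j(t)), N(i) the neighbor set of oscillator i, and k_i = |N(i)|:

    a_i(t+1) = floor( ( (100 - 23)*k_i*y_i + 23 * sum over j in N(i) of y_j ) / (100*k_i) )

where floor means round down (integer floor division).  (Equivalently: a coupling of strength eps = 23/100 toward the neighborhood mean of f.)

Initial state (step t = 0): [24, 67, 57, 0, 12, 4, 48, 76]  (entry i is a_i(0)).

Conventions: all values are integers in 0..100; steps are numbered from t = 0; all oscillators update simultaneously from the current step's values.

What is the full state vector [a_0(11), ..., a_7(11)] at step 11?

Simulating step by step:
t=0: [24, 67, 57, 0, 12, 4, 48, 76]
t=1: [40, 49, 14, 29, 73, 51, 53, 13]
t=2: [35, 65, 88, 74, 83, 80, 87, 82]
t=3: [85, 54, 62, 81, 40, 26, 49, 41]
t=4: [49, 80, 38, 26, 26, 52, 61, 34]
t=5: [65, 25, 18, 49, 57, 73, 41, 83]
t=6: [45, 44, 24, 54, 23, 71, 35, 36]
t=7: [42, 43, 49, 81, 49, 75, 85, 19]
t=8: [31, 40, 59, 35, 66, 87, 48, 23]
t=9: [67, 28, 27, 84, 57, 56, 59, 46]
t=10: [57, 62, 57, 39, 10, 4, 19, 49]
t=11: [16, 26, 11, 23, 64, 45, 27, 55]

Answer: [16, 26, 11, 23, 64, 45, 27, 55]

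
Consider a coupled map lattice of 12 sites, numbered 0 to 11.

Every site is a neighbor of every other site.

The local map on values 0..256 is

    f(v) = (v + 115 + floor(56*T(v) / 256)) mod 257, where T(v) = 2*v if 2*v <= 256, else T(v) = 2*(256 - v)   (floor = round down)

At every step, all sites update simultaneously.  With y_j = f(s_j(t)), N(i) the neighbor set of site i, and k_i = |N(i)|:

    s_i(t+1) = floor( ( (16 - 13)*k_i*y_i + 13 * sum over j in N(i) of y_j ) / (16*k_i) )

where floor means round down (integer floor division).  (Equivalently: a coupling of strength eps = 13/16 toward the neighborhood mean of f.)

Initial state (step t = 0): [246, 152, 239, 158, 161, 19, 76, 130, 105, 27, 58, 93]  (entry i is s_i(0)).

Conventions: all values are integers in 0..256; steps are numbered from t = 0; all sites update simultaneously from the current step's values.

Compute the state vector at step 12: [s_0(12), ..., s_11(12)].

Simulating step by step:
t=0: [246, 152, 239, 158, 161, 19, 76, 130, 105, 27, 58, 93]
t=1: [115, 109, 115, 110, 110, 119, 128, 108, 104, 120, 125, 131]
t=2: [24, 23, 24, 23, 23, 24, 26, 23, 22, 25, 25, 26]
t=3: [149, 148, 149, 148, 148, 149, 149, 148, 148, 149, 149, 149]
t=4: [53, 53, 53, 53, 53, 53, 53, 53, 53, 53, 53, 53]
t=5: [191, 191, 191, 191, 191, 191, 191, 191, 191, 191, 191, 191]
t=6: [77, 77, 77, 77, 77, 77, 77, 77, 77, 77, 77, 77]
t=7: [225, 225, 225, 225, 225, 225, 225, 225, 225, 225, 225, 225]
t=8: [96, 96, 96, 96, 96, 96, 96, 96, 96, 96, 96, 96]
t=9: [253, 253, 253, 253, 253, 253, 253, 253, 253, 253, 253, 253]
t=10: [112, 112, 112, 112, 112, 112, 112, 112, 112, 112, 112, 112]
t=11: [19, 19, 19, 19, 19, 19, 19, 19, 19, 19, 19, 19]
t=12: [142, 142, 142, 142, 142, 142, 142, 142, 142, 142, 142, 142]

Answer: [142, 142, 142, 142, 142, 142, 142, 142, 142, 142, 142, 142]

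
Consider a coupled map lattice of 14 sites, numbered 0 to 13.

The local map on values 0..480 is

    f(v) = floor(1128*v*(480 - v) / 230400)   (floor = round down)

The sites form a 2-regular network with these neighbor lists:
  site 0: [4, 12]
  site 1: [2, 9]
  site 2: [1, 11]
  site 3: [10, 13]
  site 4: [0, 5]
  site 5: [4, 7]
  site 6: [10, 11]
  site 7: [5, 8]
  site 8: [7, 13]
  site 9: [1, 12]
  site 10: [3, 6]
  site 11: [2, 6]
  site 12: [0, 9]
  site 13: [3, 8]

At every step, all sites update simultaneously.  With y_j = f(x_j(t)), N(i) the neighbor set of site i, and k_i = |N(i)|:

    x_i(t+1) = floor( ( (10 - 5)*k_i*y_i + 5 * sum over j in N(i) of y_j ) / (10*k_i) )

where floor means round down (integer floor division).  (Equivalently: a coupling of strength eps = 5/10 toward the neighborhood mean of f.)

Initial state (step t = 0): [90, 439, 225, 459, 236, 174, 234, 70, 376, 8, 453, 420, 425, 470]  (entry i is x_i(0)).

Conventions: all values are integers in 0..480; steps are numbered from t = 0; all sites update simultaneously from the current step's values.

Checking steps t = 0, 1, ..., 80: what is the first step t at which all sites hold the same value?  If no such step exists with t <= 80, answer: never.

Simulating step by step:
t=0: [90, 439, 225, 459, 236, 174, 234, 70, 376, 8, 453, 420, 425, 470]  (not all equal)
t=1: [184, 118, 192, 44, 248, 235, 186, 182, 136, 59, 111, 201, 104, 71]  (not all equal)
t=2: [251, 202, 255, 132, 277, 277, 252, 260, 216, 160, 190, 271, 192, 151]  (not all equal)
t=3: [276, 269, 277, 240, 276, 276, 277, 278, 270, 261, 260, 278, 267, 247]  (not all equal)
t=4: [275, 277, 275, 281, 275, 274, 276, 275, 277, 278, 279, 274, 277, 280]  (not all equal)
t=5: [275, 275, 275, 273, 276, 276, 275, 275, 275, 274, 274, 275, 275, 274]  (not all equal)
t=6: [275, 276, 276, 276, 275, 275, 276, 275, 276, 276, 276, 276, 276, 276]  (not all equal)
t=7: [275, 275, 275, 275, 276, 276, 275, 275, 275, 275, 275, 275, 275, 275]  (not all equal)
t=8: [275, 276, 276, 276, 275, 275, 276, 275, 276, 276, 276, 276, 276, 276]  (not all equal)

Answer: never
Key observation: The state at step 6 reappears at step 8 — the system is in a cycle of period 2 from step 6 on.  No step 0..8 is synchronized, and the cycle repeats forever, so no step up to 80 (or ever) has all sites equal.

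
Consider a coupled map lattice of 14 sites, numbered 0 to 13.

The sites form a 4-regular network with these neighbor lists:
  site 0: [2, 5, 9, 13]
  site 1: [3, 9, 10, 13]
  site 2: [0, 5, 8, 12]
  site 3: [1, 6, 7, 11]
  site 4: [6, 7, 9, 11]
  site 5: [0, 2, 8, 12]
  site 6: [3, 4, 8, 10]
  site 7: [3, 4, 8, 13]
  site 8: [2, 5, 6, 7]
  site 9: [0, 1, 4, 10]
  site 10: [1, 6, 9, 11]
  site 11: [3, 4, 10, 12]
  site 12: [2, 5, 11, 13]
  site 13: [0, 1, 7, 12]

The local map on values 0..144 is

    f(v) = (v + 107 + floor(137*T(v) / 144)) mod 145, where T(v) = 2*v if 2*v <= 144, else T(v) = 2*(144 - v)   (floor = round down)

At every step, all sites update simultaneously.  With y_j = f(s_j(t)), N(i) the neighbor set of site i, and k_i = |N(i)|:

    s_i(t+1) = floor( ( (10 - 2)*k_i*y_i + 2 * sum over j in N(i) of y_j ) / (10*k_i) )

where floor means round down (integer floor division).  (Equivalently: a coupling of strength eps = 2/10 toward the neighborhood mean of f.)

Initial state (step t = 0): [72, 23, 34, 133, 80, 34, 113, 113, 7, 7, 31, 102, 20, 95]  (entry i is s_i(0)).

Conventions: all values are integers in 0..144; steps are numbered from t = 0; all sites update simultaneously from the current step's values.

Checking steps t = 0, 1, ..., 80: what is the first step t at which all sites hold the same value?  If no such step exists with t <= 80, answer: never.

Simulating step by step:
t=0: [72, 23, 34, 133, 80, 34, 113, 113, 7, 7, 31, 102, 20, 95]  (not all equal)
t=1: [33, 37, 59, 113, 41, 59, 121, 119, 120, 107, 62, 124, 29, 14]  (not all equal)
t=2: [65, 75, 124, 128, 90, 124, 124, 119, 127, 128, 135, 119, 56, 16]  (not all equal)
t=3: [22, 36, 117, 116, 32, 117, 117, 115, 121, 103, 110, 120, 118, 20]  (not all equal)
t=4: [41, 74, 124, 127, 69, 124, 126, 122, 126, 128, 132, 124, 123, 33]  (not all equal)
t=5: [86, 39, 121, 116, 38, 121, 116, 115, 122, 107, 112, 118, 120, 63]  (not all equal)
t=6: [37, 87, 120, 128, 84, 120, 127, 129, 125, 125, 130, 126, 127, 132]  (not all equal)
t=7: [79, 33, 123, 114, 36, 123, 115, 113, 123, 109, 113, 116, 121, 108]  (not all equal)
t=8: [41, 72, 118, 129, 79, 118, 128, 129, 124, 123, 129, 127, 126, 127]  (not all equal)
t=9: [89, 44, 126, 114, 39, 126, 115, 114, 124, 111, 114, 115, 122, 114]  (not all equal)
t=10: [33, 97, 116, 130, 86, 116, 128, 129, 124, 123, 130, 128, 125, 124]  (not all equal)
t=11: [71, 26, 126, 112, 34, 126, 114, 114, 124, 108, 112, 114, 123, 114]  (not all equal)
t=12: [44, 56, 117, 129, 74, 117, 129, 128, 124, 123, 129, 129, 124, 122]  (not all equal)
t=13: [96, 123, 127, 119, 43, 127, 114, 115, 124, 117, 119, 114, 124, 122]  (not all equal)
t=14: [28, 124, 115, 128, 95, 115, 129, 128, 124, 121, 128, 129, 124, 119]  (not all equal)
t=15: [60, 123, 126, 120, 28, 126, 113, 114, 124, 115, 120, 113, 124, 122]  (not all equal)
t=16: [133, 124, 122, 127, 60, 122, 127, 127, 124, 127, 127, 127, 124, 125]  (not all equal)
t=17: [116, 123, 124, 121, 133, 124, 121, 122, 123, 121, 121, 121, 123, 122]  (not all equal)
t=18: [129, 124, 124, 125, 117, 124, 125, 124, 124, 125, 125, 125, 124, 125]  (not all equal)
t=19: [119, 123, 123, 123, 128, 123, 123, 124, 123, 123, 123, 123, 123, 122]  (not all equal)
t=20: [127, 124, 124, 124, 120, 124, 123, 123, 124, 124, 124, 123, 124, 125]  (not all equal)
t=21: [121, 123, 123, 124, 126, 123, 124, 124, 124, 124, 124, 124, 123, 123]  (not all equal)
t=22: [125, 124, 124, 124, 122, 124, 123, 123, 124, 124, 124, 123, 124, 124]  (not all equal)
t=23: [123, 124, 123, 124, 124, 123, 124, 124, 124, 124, 124, 124, 124, 123]  (not all equal)
t=24: [124, 124, 124, 124, 124, 124, 124, 124, 124, 124, 124, 124, 124, 124]  (all equal)

Answer: 24
Key observation: Synchronization is absorbing here: once all sites are equal they stay equal, and step 24 is the first all-equal step.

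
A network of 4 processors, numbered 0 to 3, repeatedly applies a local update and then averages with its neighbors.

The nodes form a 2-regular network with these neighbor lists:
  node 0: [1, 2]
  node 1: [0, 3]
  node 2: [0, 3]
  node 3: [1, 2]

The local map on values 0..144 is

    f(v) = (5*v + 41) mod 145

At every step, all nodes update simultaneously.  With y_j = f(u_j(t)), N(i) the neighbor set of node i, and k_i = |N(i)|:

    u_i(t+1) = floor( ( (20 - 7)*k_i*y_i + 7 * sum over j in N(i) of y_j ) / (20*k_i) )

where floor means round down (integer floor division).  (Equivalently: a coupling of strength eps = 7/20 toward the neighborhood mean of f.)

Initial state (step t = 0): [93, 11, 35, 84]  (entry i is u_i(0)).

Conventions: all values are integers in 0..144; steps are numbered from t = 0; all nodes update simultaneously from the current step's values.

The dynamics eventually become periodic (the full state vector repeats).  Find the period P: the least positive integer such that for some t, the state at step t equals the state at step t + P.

Answer: 17
Key observation: The state at step 2, [93, 44, 87, 93], reappears at step 19 — and no state repeats earlier — so the cycle the system enters has period 17.

Derivation:
t=0: [93, 11, 35, 84]
t=1: [75, 79, 63, 46]
t=2: [93, 44, 87, 93]
t=3: [73, 100, 51, 73]
t=4: [95, 109, 44, 95]
t=5: [74, 32, 103, 74]
t=6: [109, 78, 121, 109]
t=7: [40, 93, 45, 40]
t=8: [96, 79, 112, 96]
t=9: [59, 30, 43, 59]
t=10: [57, 46, 88, 57]
t=11: [53, 94, 42, 53]
t=12: [42, 55, 74, 42]
t=13: [94, 54, 115, 94]
t=14: [59, 40, 50, 59]
t=15: [46, 78, 16, 46]
t=16: [127, 135, 122, 127]
t=17: [98, 122, 79, 98]
t=18: [75, 79, 34, 75]
t=19: [93, 44, 87, 93]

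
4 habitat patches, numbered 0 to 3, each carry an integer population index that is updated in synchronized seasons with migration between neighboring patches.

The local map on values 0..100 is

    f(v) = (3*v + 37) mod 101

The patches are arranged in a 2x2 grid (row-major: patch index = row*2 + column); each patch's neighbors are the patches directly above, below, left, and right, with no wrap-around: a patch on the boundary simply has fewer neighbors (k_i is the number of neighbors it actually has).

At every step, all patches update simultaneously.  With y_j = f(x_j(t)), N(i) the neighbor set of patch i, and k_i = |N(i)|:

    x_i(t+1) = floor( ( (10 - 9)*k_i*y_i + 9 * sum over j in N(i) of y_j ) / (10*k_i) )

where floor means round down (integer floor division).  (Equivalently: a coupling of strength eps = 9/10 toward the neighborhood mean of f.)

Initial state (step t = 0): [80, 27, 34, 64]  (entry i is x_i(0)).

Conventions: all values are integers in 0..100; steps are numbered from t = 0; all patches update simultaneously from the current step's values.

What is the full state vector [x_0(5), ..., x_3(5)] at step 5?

Simulating step by step:
t=0: [80, 27, 34, 64]
t=1: [32, 47, 49, 27]
t=2: [75, 29, 30, 73]
t=3: [28, 53, 53, 27]
t=4: [87, 26, 26, 87]
t=5: [22, 87, 87, 22]

Answer: [22, 87, 87, 22]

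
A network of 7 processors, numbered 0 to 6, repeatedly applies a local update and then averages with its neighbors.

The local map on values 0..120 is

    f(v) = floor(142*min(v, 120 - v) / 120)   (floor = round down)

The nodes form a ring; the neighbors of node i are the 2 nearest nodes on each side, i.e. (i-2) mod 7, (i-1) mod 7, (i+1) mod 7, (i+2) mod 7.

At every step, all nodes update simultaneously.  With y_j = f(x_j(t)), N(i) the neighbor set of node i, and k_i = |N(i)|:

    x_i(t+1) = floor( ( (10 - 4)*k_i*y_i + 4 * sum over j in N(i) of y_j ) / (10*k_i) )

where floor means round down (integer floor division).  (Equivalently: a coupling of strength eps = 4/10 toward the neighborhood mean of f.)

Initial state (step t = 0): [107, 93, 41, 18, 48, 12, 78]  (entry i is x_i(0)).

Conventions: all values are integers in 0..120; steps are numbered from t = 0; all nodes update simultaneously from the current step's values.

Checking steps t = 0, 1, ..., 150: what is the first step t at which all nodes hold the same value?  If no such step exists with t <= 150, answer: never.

Simulating step by step:
t=0: [107, 93, 41, 18, 48, 12, 78]  (not all equal)
t=1: [23, 31, 41, 27, 46, 22, 41]  (not all equal)
t=2: [32, 37, 43, 35, 47, 31, 43]  (not all equal)
t=3: [40, 43, 47, 43, 50, 39, 47]  (not all equal)
t=4: [48, 50, 53, 51, 56, 48, 53]  (not all equal)
t=5: [57, 59, 61, 60, 63, 58, 60]  (not all equal)
t=6: [67, 69, 68, 69, 68, 68, 69]  (not all equal)
t=7: [61, 60, 60, 60, 60, 60, 60]  (not all equal)
t=8: [69, 70, 70, 71, 71, 70, 70]  (not all equal)
t=9: [59, 58, 58, 57, 57, 58, 58]  (not all equal)
t=10: [68, 68, 67, 67, 67, 67, 68]  (not all equal)
t=11: [61, 61, 61, 61, 61, 61, 61]  (all equal)

Answer: 11
Key observation: Synchronization is absorbing here: once all nodes are equal they stay equal, and step 11 is the first all-equal step.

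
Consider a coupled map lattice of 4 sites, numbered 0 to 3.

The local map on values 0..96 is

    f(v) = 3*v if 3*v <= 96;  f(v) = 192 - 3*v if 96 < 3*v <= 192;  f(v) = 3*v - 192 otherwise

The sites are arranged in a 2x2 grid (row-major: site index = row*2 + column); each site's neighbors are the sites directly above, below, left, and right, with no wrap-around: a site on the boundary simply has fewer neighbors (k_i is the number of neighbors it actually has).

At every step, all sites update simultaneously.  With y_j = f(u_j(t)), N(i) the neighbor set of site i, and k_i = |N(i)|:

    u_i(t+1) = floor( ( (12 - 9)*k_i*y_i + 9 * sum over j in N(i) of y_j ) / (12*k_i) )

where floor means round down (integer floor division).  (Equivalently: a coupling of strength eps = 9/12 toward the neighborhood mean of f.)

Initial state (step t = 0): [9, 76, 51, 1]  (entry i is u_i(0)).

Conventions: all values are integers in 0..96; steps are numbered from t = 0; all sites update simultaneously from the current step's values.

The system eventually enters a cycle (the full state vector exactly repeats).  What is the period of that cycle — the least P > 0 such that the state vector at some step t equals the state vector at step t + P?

Simulating step by step:
t=0: [9, 76, 51, 1]
t=1: [34, 20, 21, 28]
t=2: [68, 80, 81, 67]
t=3: [40, 19, 20, 39]
t=4: [61, 69, 70, 62]
t=5: [14, 9, 10, 13]
t=6: [31, 37, 37, 31]
t=7: [84, 90, 90, 84]
t=8: [73, 64, 64, 73]
t=9: [6, 20, 20, 6]
t=10: [49, 28, 28, 49]
t=11: [74, 54, 54, 74]
t=12: [30, 30, 30, 30]
t=13: [90, 90, 90, 90]
t=14: [78, 78, 78, 78]
t=15: [42, 42, 42, 42]
t=16: [66, 66, 66, 66]
t=17: [6, 6, 6, 6]
t=18: [18, 18, 18, 18]
t=19: [54, 54, 54, 54]
t=20: [30, 30, 30, 30]

Answer: 8
Key observation: The state at step 12, [30, 30, 30, 30], reappears at step 20 — and no state repeats earlier — so the cycle the system enters has period 8.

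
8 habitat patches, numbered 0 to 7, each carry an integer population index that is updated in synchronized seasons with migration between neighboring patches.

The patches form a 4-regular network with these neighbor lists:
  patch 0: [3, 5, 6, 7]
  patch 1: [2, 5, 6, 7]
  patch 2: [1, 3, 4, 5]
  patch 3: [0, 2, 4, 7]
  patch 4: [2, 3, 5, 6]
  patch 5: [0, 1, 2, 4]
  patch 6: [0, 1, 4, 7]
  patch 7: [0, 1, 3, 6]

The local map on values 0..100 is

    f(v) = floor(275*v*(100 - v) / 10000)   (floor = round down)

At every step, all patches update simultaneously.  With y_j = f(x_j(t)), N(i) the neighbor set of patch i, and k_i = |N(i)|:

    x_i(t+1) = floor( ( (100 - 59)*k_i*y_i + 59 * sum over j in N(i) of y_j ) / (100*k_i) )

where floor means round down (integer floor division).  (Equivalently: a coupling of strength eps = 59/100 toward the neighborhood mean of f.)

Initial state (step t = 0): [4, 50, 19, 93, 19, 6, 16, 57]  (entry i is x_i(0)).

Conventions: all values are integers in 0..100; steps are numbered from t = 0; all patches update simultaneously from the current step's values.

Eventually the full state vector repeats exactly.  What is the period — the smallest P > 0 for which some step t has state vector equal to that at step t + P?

Simulating step by step:
t=0: [4, 50, 19, 93, 19, 6, 16, 57]
t=1: [24, 51, 38, 30, 33, 30, 42, 46]
t=2: [57, 65, 61, 59, 60, 59, 63, 63]
t=3: [65, 63, 65, 65, 65, 65, 64, 64]
t=4: [62, 63, 62, 62, 62, 62, 62, 62]
t=5: [64, 64, 64, 64, 64, 64, 64, 64]
t=6: [63, 63, 63, 63, 63, 63, 63, 63]
t=7: [64, 64, 64, 64, 64, 64, 64, 64]

Answer: 2
Key observation: The state at step 5, [64, 64, 64, 64, 64, 64, 64, 64], reappears at step 7 — and no state repeats earlier — so the cycle the system enters has period 2.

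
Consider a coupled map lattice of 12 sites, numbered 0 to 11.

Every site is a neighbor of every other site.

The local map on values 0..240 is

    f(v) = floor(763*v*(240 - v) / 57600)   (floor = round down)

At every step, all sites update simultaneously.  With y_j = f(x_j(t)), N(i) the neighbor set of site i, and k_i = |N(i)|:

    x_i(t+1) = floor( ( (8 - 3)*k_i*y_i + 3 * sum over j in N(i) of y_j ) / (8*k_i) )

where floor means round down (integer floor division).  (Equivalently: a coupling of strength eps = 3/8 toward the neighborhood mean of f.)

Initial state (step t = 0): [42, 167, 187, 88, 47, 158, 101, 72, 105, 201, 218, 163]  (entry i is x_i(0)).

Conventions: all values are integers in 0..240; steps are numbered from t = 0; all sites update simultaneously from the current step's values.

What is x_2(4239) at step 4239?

Simulating step by step:
t=0: [42, 167, 187, 88, 47, 158, 101, 72, 105, 201, 218, 163]
t=1: [124, 154, 136, 163, 130, 160, 168, 153, 169, 119, 96, 157]
t=2: [184, 175, 182, 170, 183, 171, 166, 176, 165, 184, 180, 173]
t=3: [141, 149, 142, 153, 142, 152, 156, 148, 157, 141, 145, 151]
t=4: [182, 179, 182, 177, 182, 177, 175, 179, 175, 182, 180, 178]
t=5: [141, 143, 141, 145, 141, 145, 147, 143, 147, 141, 143, 145]
t=6: [183, 182, 183, 182, 183, 182, 181, 182, 181, 183, 182, 182]
t=7: [138, 139, 138, 139, 138, 139, 140, 139, 140, 138, 139, 139]
t=8: [185, 185, 185, 185, 185, 185, 185, 185, 185, 185, 185, 185]
t=9: [134, 134, 134, 134, 134, 134, 134, 134, 134, 134, 134, 134]
t=10: [188, 188, 188, 188, 188, 188, 188, 188, 188, 188, 188, 188]
t=11: [129, 129, 129, 129, 129, 129, 129, 129, 129, 129, 129, 129]
t=12: [189, 189, 189, 189, 189, 189, 189, 189, 189, 189, 189, 189]
t=13: [127, 127, 127, 127, 127, 127, 127, 127, 127, 127, 127, 127]
t=14: [190, 190, 190, 190, 190, 190, 190, 190, 190, 190, 190, 190]
t=15: [125, 125, 125, 125, 125, 125, 125, 125, 125, 125, 125, 125]
t=16: [190, 190, 190, 190, 190, 190, 190, 190, 190, 190, 190, 190]

Answer: x_2(4239) = 125
Key observation: The state at step 14, [190, 190, 190, 190, 190, 190, 190, 190, 190, 190, 190, 190], reappears at step 16: the system is in a cycle of period 2 from step 14 on.  Therefore the state at step 4239 equals the state at step 14 + ((4239 - 14) mod 2) = 15, which is [125, 125, 125, 125, 125, 125, 125, 125, 125, 125, 125, 125].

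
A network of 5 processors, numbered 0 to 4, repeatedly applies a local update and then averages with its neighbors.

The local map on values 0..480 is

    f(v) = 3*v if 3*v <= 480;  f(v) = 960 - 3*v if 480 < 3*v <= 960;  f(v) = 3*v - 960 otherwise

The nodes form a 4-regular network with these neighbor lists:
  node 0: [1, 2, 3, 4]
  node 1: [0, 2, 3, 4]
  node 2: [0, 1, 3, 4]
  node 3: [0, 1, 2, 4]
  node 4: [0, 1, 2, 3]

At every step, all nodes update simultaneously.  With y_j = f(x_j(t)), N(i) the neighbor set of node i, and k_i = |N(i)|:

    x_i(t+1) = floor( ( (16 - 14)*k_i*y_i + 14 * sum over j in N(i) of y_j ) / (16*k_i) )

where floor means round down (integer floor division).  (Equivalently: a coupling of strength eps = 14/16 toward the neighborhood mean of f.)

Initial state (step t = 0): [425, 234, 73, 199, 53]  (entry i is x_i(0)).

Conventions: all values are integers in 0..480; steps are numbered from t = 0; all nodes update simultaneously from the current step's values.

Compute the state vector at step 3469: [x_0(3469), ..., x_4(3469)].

Simulating step by step:
t=0: [425, 234, 73, 199, 53]
t=1: [257, 263, 266, 253, 272]
t=2: [171, 173, 174, 170, 176]
t=3: [441, 441, 441, 440, 442]
t=4: [363, 363, 363, 363, 362]
t=5: [128, 128, 128, 128, 128]
t=6: [384, 384, 384, 384, 384]
t=7: [192, 192, 192, 192, 192]
t=8: [384, 384, 384, 384, 384]

Answer: [192, 192, 192, 192, 192]
Key observation: The state at step 6, [384, 384, 384, 384, 384], reappears at step 8: the system is in a cycle of period 2 from step 6 on.  Therefore the state at step 3469 equals the state at step 6 + ((3469 - 6) mod 2) = 7, which is [192, 192, 192, 192, 192].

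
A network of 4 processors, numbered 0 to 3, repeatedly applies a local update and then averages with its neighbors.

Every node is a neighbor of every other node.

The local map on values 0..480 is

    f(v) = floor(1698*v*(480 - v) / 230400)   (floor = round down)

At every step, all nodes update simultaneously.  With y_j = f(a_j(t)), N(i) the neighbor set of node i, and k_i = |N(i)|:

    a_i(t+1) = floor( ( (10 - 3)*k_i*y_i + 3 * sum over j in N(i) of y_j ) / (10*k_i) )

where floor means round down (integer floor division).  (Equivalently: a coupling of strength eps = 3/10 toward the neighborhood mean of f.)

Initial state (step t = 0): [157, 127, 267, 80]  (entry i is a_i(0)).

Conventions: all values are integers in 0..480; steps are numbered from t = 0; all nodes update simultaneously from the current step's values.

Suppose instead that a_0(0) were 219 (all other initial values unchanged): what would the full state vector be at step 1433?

Simulating step by step:
t=0: [219, 127, 267, 80]
t=1: [393, 338, 391, 281]
t=2: [277, 339, 280, 374]
t=3: [395, 358, 394, 322]
t=4: [267, 311, 268, 343]
t=5: [408, 389, 407, 364]
t=6: [230, 256, 231, 287]
t=7: [421, 420, 421, 412]
t=8: [185, 186, 185, 199]
t=9: [403, 403, 403, 409]
t=10: [226, 226, 226, 218]
t=11: [422, 422, 422, 420]
t=12: [180, 180, 180, 183]
t=13: [397, 397, 397, 399]
t=14: [241, 241, 241, 239]
t=15: [424, 424, 424, 424]
t=16: [174, 174, 174, 174]
t=17: [392, 392, 392, 392]
t=18: [254, 254, 254, 254]
t=19: [423, 423, 423, 423]
t=20: [177, 177, 177, 177]
t=21: [395, 395, 395, 395]
t=22: [247, 247, 247, 247]
t=23: [424, 424, 424, 424]

Answer: [392, 392, 392, 392]
Key observation: The state at step 15, [424, 424, 424, 424], reappears at step 23: the system is in a cycle of period 8 from step 15 on.  Therefore the state at step 1433 equals the state at step 15 + ((1433 - 15) mod 8) = 17, which is [392, 392, 392, 392].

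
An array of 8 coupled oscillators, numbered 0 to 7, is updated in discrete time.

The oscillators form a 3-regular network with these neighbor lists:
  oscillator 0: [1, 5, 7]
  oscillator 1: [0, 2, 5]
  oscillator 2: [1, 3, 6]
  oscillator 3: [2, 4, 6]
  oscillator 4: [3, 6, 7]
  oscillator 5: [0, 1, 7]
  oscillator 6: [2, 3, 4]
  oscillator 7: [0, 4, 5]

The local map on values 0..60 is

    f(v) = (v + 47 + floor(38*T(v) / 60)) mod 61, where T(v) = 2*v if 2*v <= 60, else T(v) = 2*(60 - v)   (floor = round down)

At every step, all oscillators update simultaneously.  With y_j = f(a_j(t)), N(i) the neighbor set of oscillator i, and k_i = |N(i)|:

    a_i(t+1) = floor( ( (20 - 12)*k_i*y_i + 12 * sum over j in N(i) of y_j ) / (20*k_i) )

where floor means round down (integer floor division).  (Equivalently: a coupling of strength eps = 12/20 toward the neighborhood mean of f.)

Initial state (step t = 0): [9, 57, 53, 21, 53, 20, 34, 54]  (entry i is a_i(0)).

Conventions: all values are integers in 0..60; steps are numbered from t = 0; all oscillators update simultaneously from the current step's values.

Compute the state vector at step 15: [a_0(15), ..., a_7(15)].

Simulating step by step:
t=0: [9, 57, 53, 21, 53, 20, 34, 54]
t=1: [27, 35, 45, 42, 45, 32, 46, 35]
t=2: [50, 50, 50, 49, 50, 51, 49, 50]
t=3: [48, 48, 48, 48, 48, 48, 48, 48]
t=4: [49, 49, 49, 49, 49, 49, 49, 49]
t=5: [48, 48, 48, 48, 48, 48, 48, 48]
t=6: [49, 49, 49, 49, 49, 49, 49, 49]
t=7: [48, 48, 48, 48, 48, 48, 48, 48]
t=8: [49, 49, 49, 49, 49, 49, 49, 49]
t=9: [48, 48, 48, 48, 48, 48, 48, 48]
t=10: [49, 49, 49, 49, 49, 49, 49, 49]
t=11: [48, 48, 48, 48, 48, 48, 48, 48]
t=12: [49, 49, 49, 49, 49, 49, 49, 49]
t=13: [48, 48, 48, 48, 48, 48, 48, 48]
t=14: [49, 49, 49, 49, 49, 49, 49, 49]
t=15: [48, 48, 48, 48, 48, 48, 48, 48]

Answer: [48, 48, 48, 48, 48, 48, 48, 48]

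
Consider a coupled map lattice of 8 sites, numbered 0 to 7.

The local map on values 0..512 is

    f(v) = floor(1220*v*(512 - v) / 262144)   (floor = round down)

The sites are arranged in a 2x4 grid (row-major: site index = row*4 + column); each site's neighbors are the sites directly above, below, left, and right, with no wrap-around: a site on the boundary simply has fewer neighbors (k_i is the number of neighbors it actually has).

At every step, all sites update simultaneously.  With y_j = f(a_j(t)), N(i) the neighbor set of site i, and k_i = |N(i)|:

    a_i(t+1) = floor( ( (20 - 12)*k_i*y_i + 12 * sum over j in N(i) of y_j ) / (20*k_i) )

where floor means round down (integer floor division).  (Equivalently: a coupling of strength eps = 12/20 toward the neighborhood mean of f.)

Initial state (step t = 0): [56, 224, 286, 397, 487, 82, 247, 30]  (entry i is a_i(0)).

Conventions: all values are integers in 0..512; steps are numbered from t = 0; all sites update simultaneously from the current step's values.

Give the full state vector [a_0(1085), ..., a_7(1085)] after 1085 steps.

Simulating step by step:
t=0: [56, 224, 286, 397, 487, 82, 247, 30]
t=1: [154, 236, 283, 194, 107, 197, 227, 181]
t=2: [253, 290, 298, 288, 243, 276, 293, 287]
t=3: [302, 300, 297, 298, 303, 301, 299, 299]
t=4: [294, 295, 296, 296, 294, 295, 296, 296]
t=5: [297, 297, 297, 297, 297, 297, 297, 297]
t=6: [297, 297, 297, 297, 297, 297, 297, 297]

Answer: [297, 297, 297, 297, 297, 297, 297, 297]
Key observation: The state at step 5, [297, 297, 297, 297, 297, 297, 297, 297], reappears at step 6: the system is in a cycle of period 1 from step 5 on.  Therefore the state at step 1085 equals the state at step 5 + ((1085 - 5) mod 1) = 5, which is [297, 297, 297, 297, 297, 297, 297, 297].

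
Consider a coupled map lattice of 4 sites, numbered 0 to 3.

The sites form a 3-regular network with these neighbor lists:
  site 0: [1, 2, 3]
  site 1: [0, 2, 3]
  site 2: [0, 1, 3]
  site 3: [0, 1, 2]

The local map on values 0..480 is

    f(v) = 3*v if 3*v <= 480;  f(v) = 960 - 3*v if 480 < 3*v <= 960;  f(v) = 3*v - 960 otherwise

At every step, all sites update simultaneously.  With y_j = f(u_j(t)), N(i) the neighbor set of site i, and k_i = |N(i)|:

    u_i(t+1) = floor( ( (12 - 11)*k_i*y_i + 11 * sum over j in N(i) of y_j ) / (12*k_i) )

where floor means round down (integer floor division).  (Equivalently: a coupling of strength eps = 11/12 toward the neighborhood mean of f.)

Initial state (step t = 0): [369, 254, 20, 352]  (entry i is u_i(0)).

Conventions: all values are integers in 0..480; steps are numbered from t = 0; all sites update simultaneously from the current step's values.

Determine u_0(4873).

Simulating step by step:
t=0: [369, 254, 20, 352]
t=1: [120, 109, 139, 131]
t=2: [377, 384, 364, 370]
t=3: [159, 154, 167, 163]
t=4: [465, 468, 469, 466]
t=5: [442, 440, 439, 441]
t=6: [360, 361, 362, 361]
t=7: [123, 123, 122, 123]
t=8: [368, 368, 368, 368]
t=9: [144, 144, 144, 144]
t=10: [432, 432, 432, 432]
t=11: [336, 336, 336, 336]
t=12: [48, 48, 48, 48]
t=13: [144, 144, 144, 144]

Answer: u_0(4873) = 144
Key observation: The state at step 9, [144, 144, 144, 144], reappears at step 13: the system is in a cycle of period 4 from step 9 on.  Therefore the state at step 4873 equals the state at step 9 + ((4873 - 9) mod 4) = 9, which is [144, 144, 144, 144].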